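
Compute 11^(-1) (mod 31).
11^(-1) ≡ 17 (mod 31). Verification: 11 × 17 = 187 ≡ 1 (mod 31)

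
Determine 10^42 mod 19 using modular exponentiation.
Using Fermat: 10^{18} ≡ 1 (mod 19). 42 ≡ 6 (mod 18). So 10^{42} ≡ 10^{6} ≡ 11 (mod 19)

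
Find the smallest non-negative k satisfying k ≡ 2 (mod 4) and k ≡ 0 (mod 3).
M = 4 × 3 = 12. M₁ = 3, y₁ ≡ 3 (mod 4). M₂ = 4, y₂ ≡ 1 (mod 3). k = 2×3×3 + 0×4×1 ≡ 6 (mod 12)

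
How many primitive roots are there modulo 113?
48

The number of primitive roots modulo p is φ(p-1) = φ(112)
φ(112) = 48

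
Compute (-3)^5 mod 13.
(-3) ≡ 10 (mod 13). 5 = 4 + 1 (binary 101). Repeated squaring mod 13: 10^1 ≡ 10; 10^2 ≡ 10² = 100 ≡ 9; 10^4 ≡ 9² = 81 ≡ 3. Multiply: (-3)^5 ≡ 10^4 × 10^1 ≡ 3 × 10 (mod 13): 3 × 10 = 30 ≡ 4. So (-3)^5 ≡ 4 (mod 13).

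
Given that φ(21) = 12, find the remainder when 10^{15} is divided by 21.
By Euler: 10^{12} ≡ 1 (mod 21) since gcd(10, 21) = 1. 15 = 1×12 + 3. So 10^{15} ≡ 10^{3} ≡ 13 (mod 21)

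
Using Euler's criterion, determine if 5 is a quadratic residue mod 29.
By Euler's criterion: 5^{14} ≡ 1 (mod 29). Since this equals 1, 5 is a QR.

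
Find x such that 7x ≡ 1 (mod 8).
7

Since gcd(7, 8) = 1 divides 1, a solution exists.
Multiply both sides by the inverse of 7 mod 8:
  7^(-1) mod 8 = 7
  x ≡ 7 × 1 ≡ 7 ≡ 7 (mod 8)
Verification: 7 × 7 = 49 = 6 × 8 + 1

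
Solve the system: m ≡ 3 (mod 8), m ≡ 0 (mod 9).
M = 8 × 9 = 72. M₁ = 9, y₁ ≡ 1 (mod 8). M₂ = 8, y₂ ≡ 8 (mod 9). m = 3×9×1 + 0×8×8 ≡ 27 (mod 72)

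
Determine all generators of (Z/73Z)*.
Primitive roots mod 73: {5, 11, 13, 14, 15, 20, 26, 28, 29, 31, 33, 34, 39, 40, 42, 44, 45, 47, 53, 58, 59, 60, 62, 68}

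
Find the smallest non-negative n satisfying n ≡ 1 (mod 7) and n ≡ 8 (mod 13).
M = 7 × 13 = 91. M₁ = 13, y₁ ≡ 6 (mod 7). M₂ = 7, y₂ ≡ 2 (mod 13). n = 1×13×6 + 8×7×2 ≡ 8 (mod 91)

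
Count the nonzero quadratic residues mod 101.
For prime 101, there are (p-1)/2 = (101-1)/2 = 50 quadratic residues (excluding 0).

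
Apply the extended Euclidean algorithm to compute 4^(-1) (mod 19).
Extended GCD: 4(5) + 19(-1) = 1. So 4^(-1) ≡ 5 ≡ 5 (mod 19). Verify: 4 × 5 = 20 ≡ 1 (mod 19)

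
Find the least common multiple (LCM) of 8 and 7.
56

First find GCD(8, 7) using the Euclidean algorithm:
8 = 1 × 7 + 1
7 = 7 × 1 + 0
GCD(8, 7) = 1

LCM formula: LCM(a, b) = (a × b) / GCD(a, b)
LCM(8, 7) = (8 × 7) / 1
LCM(8, 7) = 56 / 1
LCM(8, 7) = 56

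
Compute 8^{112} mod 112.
64

Using successive squaring:
Binary expansion of 112: 1110000
Powers of 8 mod 112 (each is the square of the previous):
  8^1 ≡ 8 (mod 112)
  8^2 ≡ 8² = 64 ≡ 64 (mod 112)
  8^4 ≡ 64² = 4096 ≡ 64 (mod 112)
  8^8 ≡ 64² = 4096 ≡ 64 (mod 112)
  8^16 ≡ 64² = 4096 ≡ 64 (mod 112)
  8^32 ≡ 64² = 4096 ≡ 64 (mod 112)
  8^64 ≡ 64² = 4096 ≡ 64 (mod 112)
112 = 64 + 32 + 16, so 8^112 = 8^64 × 8^32 × 8^16 ≡ 64 × 64 × 64 (mod 112)
Multiplying step by step:
  64 × 64 = 4096 ≡ 64 (mod 112)
  64 × 64 = 4096 ≡ 64 (mod 112)
Result: 8^112 ≡ 64 (mod 112)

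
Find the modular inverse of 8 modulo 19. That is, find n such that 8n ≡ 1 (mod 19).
12

Using Extended Euclidean Algorithm:
gcd(8, 19) = 1
Bezout coefficients: 8 × -7 + 19 × 3 = 1
So 8 × -7 ≡ 1 (mod 19)
The inverse is -7 mod 19 = 12
Verification: 8 × 12 = 96 = 5 × 19 + 1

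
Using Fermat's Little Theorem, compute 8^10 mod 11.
By Fermat's Little Theorem, 8^{10} ≡ 1 (mod 11) since 11 is prime and gcd(8, 11) = 1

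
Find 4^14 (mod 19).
Using repeated squaring. 14 = 8 + 4 + 2 (binary 1110). Repeated squaring mod 19: 4^1 ≡ 4; 4^2 ≡ 4² = 16 ≡ 16; 4^4 ≡ 16² = 256 ≡ 9; 4^8 ≡ 9² = 81 ≡ 5. Multiply: 4^14 = 4^8 × 4^4 × 4^2 ≡ 5 × 9 × 16 (mod 19): 5 × 9 = 45 ≡ 7; 7 × 16 = 112 ≡ 17. So 4^14 ≡ 17 (mod 19).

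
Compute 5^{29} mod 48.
5

Using successive squaring:
Binary expansion of 29: 11101
Powers of 5 mod 48 (each is the square of the previous):
  5^1 ≡ 5 (mod 48)
  5^2 ≡ 5² = 25 ≡ 25 (mod 48)
  5^4 ≡ 25² = 625 ≡ 1 (mod 48)
  5^8 ≡ 1² = 1 ≡ 1 (mod 48)
  5^16 ≡ 1² = 1 ≡ 1 (mod 48)
29 = 16 + 8 + 4 + 1, so 5^29 = 5^16 × 5^8 × 5^4 × 5^1 ≡ 1 × 1 × 1 × 5 (mod 48)
Multiplying step by step:
  1 × 1 = 1 ≡ 1 (mod 48)
  1 × 1 = 1 ≡ 1 (mod 48)
  1 × 5 = 5 ≡ 5 (mod 48)
Result: 5^29 ≡ 5 (mod 48)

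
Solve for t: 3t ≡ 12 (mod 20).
4

Since gcd(3, 20) = 1 divides 12, a solution exists.
Multiply both sides by the inverse of 3 mod 20:
  3^(-1) mod 20 = 7
  x ≡ 7 × 12 ≡ 84 ≡ 4 (mod 20)
Verification: 3 × 4 = 12 = 0 × 20 + 12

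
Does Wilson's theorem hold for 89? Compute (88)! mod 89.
(88)! mod 89 = 88. Since this equals -1 (mod 89), Wilson confirms 89 is prime.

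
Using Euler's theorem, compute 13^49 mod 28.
By Euler: 13^{12} ≡ 1 (mod 28) since gcd(13, 28) = 1. 49 = 4×12 + 1. So 13^{49} ≡ 13^{1} ≡ 13 (mod 28)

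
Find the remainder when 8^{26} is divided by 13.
By Fermat: 8^{12} ≡ 1 (mod 13). 26 = 2×12 + 2. So 8^{26} ≡ 8^{2} ≡ 12 (mod 13)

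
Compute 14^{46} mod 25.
11

Using successive squaring:
Binary expansion of 46: 101110
Powers of 14 mod 25 (each is the square of the previous):
  14^1 ≡ 14 (mod 25)
  14^2 ≡ 14² = 196 ≡ 21 (mod 25)
  14^4 ≡ 21² = 441 ≡ 16 (mod 25)
  14^8 ≡ 16² = 256 ≡ 6 (mod 25)
  14^16 ≡ 6² = 36 ≡ 11 (mod 25)
  14^32 ≡ 11² = 121 ≡ 21 (mod 25)
46 = 32 + 8 + 4 + 2, so 14^46 = 14^32 × 14^8 × 14^4 × 14^2 ≡ 21 × 6 × 16 × 21 (mod 25)
Multiplying step by step:
  21 × 6 = 126 ≡ 1 (mod 25)
  1 × 16 = 16 ≡ 16 (mod 25)
  16 × 21 = 336 ≡ 11 (mod 25)
Result: 14^46 ≡ 11 (mod 25)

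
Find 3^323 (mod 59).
Using Fermat: 3^{58} ≡ 1 (mod 59). 323 ≡ 33 (mod 58). So 3^{323} ≡ 3^{33} ≡ 22 (mod 59)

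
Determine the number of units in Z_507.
312

Prime factorization: 507 = 3 × 13^2
Using the formula φ(n) = n × Π(1 - 1/p) for each prime factor p:
φ(507) = 507 × (1 - 1/3) × (1 - 1/13)
φ(507) = 312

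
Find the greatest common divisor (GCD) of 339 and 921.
3

Using the Euclidean algorithm:
339 = 0 × 921 + 339
921 = 2 × 339 + 243
339 = 1 × 243 + 96
243 = 2 × 96 + 51
96 = 1 × 51 + 45
51 = 1 × 45 + 6
45 = 7 × 6 + 3
6 = 2 × 3 + 0

GCD(339, 921) = 3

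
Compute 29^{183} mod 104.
53

Using successive squaring:
Binary expansion of 183: 10110111
Powers of 29 mod 104 (each is the square of the previous):
  29^1 ≡ 29 (mod 104)
  29^2 ≡ 29² = 841 ≡ 9 (mod 104)
  29^4 ≡ 9² = 81 ≡ 81 (mod 104)
  29^8 ≡ 81² = 6561 ≡ 9 (mod 104)
  29^16 ≡ 9² = 81 ≡ 81 (mod 104)
  29^32 ≡ 81² = 6561 ≡ 9 (mod 104)
  29^64 ≡ 9² = 81 ≡ 81 (mod 104)
  29^128 ≡ 81² = 6561 ≡ 9 (mod 104)
183 = 128 + 32 + 16 + 4 + 2 + 1, so 29^183 = 29^128 × 29^32 × 29^16 × 29^4 × 29^2 × 29^1 ≡ 9 × 9 × 81 × 81 × 9 × 29 (mod 104)
Multiplying step by step:
  9 × 9 = 81 ≡ 81 (mod 104)
  81 × 81 = 6561 ≡ 9 (mod 104)
  9 × 81 = 729 ≡ 1 (mod 104)
  1 × 9 = 9 ≡ 9 (mod 104)
  9 × 29 = 261 ≡ 53 (mod 104)
Result: 29^183 ≡ 53 (mod 104)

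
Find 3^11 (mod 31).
Using repeated squaring. 11 = 8 + 2 + 1 (binary 1011). Repeated squaring mod 31: 3^1 ≡ 3; 3^2 ≡ 3² = 9 ≡ 9; 3^4 ≡ 9² = 81 ≡ 19; 3^8 ≡ 19² = 361 ≡ 20. Multiply: 3^11 = 3^8 × 3^2 × 3^1 ≡ 20 × 9 × 3 (mod 31): 20 × 9 = 180 ≡ 25; 25 × 3 = 75 ≡ 13. So 3^11 ≡ 13 (mod 31).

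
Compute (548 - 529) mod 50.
19

(548 - 529) = 19
19 mod 50 = 19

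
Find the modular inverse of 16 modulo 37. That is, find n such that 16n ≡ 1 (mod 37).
7

Using Extended Euclidean Algorithm:
gcd(16, 37) = 1
Bezout coefficients: 16 × 7 + 37 × -3 = 1
So 16 × 7 ≡ 1 (mod 37)
The inverse is 7 mod 37 = 7
Verification: 16 × 7 = 112 = 3 × 37 + 1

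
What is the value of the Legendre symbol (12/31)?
(12/31) = 12^{15} mod 31 = -1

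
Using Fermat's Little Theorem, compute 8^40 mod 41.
By Fermat's Little Theorem, 8^{40} ≡ 1 (mod 41) since 41 is prime and gcd(8, 41) = 1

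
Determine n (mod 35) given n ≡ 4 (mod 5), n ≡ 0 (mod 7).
14

Using the Chinese Remainder Theorem:
M = product of moduli = 35
For equation 1: M_1 = 7, 7 ≡ 2 (mod 5), inverse of 7 mod 5 is 3 (check: 2 × 3 = 6 ≡ 1 (mod 5))
For equation 2: M_2 = 5, 5 ≡ 5 (mod 7), inverse of 5 mod 7 is 3 (check: 5 × 3 = 15 ≡ 1 (mod 7))
Combine: n ≡ Σ r_i×M_i×(M_i⁻¹ mod m_i) = 4×7×3 + 0×5×3 = 84 + 0 = 84
84 mod 35 = 14
n ≡ 14 (mod 35)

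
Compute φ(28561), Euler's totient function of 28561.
26364

Prime factorization: 28561 = 13^4
Using the formula φ(n) = n × Π(1 - 1/p) for each prime factor p:
φ(28561) = 28561 × (1 - 1/13)
φ(28561) = 26364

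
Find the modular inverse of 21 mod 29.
21^(-1) ≡ 18 (mod 29). Verification: 21 × 18 = 378 ≡ 1 (mod 29)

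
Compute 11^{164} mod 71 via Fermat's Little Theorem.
24

By Fermat's Little Theorem, a^(p-1) ≡ 1 (mod p) for prime p and gcd(a, p) = 1
Here p = 71, so 11^70 ≡ 1 (mod 71)
We can reduce the exponent: 164 mod 70 = 24
So 11^164 ≡ 11^24 (mod 71)
Computing: 11^24 mod 71 = 24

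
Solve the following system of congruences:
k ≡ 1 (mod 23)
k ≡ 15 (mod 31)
139

Using the Chinese Remainder Theorem:
M = product of moduli = 713
For equation 1: M_1 = 31, 31 ≡ 8 (mod 23), inverse of 31 mod 23 is 3 (check: 8 × 3 = 24 ≡ 1 (mod 23))
For equation 2: M_2 = 23, 23 ≡ 23 (mod 31), inverse of 23 mod 31 is 27 (check: 23 × 27 = 621 ≡ 1 (mod 31))
Combine: k ≡ Σ r_i×M_i×(M_i⁻¹ mod m_i) = 1×31×3 + 15×23×27 = 93 + 9315 = 9408
9408 mod 713 = 139
k ≡ 139 (mod 713)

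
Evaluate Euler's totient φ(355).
280

Prime factorization: 355 = 5 × 71
Using the formula φ(n) = n × Π(1 - 1/p) for each prime factor p:
φ(355) = 355 × (1 - 1/5) × (1 - 1/71)
φ(355) = 280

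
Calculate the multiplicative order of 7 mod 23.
Powers of 7 mod 23: 7^1≡7, 7^2≡3, 7^3≡21, 7^4≡9, 7^5≡17, 7^6≡4, 7^7≡5, 7^8≡12, 7^9≡15, 7^10≡13, 7^11≡22, 7^12≡16, 7^13≡20, 7^14≡2, 7^15≡14, 7^16≡6, 7^17≡19, 7^18≡18, 7^19≡11, 7^20≡8, 7^21≡10, 7^22≡1. Order = 22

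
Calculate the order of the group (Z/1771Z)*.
1320

Prime factorization: 1771 = 7 × 11 × 23
Using the formula φ(n) = n × Π(1 - 1/p) for each prime factor p:
φ(1771) = 1771 × (1 - 1/7) × (1 - 1/11) × (1 - 1/23)
φ(1771) = 1320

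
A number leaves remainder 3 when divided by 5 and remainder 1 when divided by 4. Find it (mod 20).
M = 5 × 4 = 20. M₁ = 4, y₁ ≡ 4 (mod 5). M₂ = 5, y₂ ≡ 1 (mod 4). k = 3×4×4 + 1×5×1 ≡ 13 (mod 20)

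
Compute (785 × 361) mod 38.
19

(785 × 361) = 283385
283385 mod 38 = 19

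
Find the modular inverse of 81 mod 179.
81^(-1) ≡ 42 (mod 179). Verification: 81 × 42 = 3402 ≡ 1 (mod 179)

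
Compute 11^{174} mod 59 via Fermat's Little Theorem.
1

By Fermat's Little Theorem, a^(p-1) ≡ 1 (mod p) for prime p and gcd(a, p) = 1
Here p = 59, so 11^58 ≡ 1 (mod 59)
We can reduce the exponent: 174 mod 58 = 0
So 11^174 ≡ 11^0 (mod 59)
Computing: 11^0 mod 59 = 1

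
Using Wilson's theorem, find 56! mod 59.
(58)! = (56)! × (57) × (58) ≡ -1 (mod 59). So (56)! ≡ -1 × [(58)(57)]^(-1) ≡ 29 (mod 59)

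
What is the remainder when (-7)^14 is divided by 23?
Using repeated squaring. (-7) ≡ 16 (mod 23). 14 = 8 + 4 + 2 (binary 1110). Repeated squaring mod 23: 16^1 ≡ 16; 16^2 ≡ 16² = 256 ≡ 3; 16^4 ≡ 3² = 9 ≡ 9; 16^8 ≡ 9² = 81 ≡ 12. Multiply: (-7)^14 ≡ 16^8 × 16^4 × 16^2 ≡ 12 × 9 × 3 (mod 23): 12 × 9 = 108 ≡ 16; 16 × 3 = 48 ≡ 2. So (-7)^14 ≡ 2 (mod 23).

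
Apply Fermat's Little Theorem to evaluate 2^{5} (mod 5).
2

By Fermat's Little Theorem, a^(p-1) ≡ 1 (mod p) for prime p and gcd(a, p) = 1
Here p = 5, so 2^4 ≡ 1 (mod 5)
We can reduce the exponent: 5 mod 4 = 1
So 2^5 ≡ 2^1 (mod 5)
Computing: 2^1 mod 5 = 2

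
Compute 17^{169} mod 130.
17

Using successive squaring:
Binary expansion of 169: 10101001
Powers of 17 mod 130 (each is the square of the previous):
  17^1 ≡ 17 (mod 130)
  17^2 ≡ 17² = 289 ≡ 29 (mod 130)
  17^4 ≡ 29² = 841 ≡ 61 (mod 130)
  17^8 ≡ 61² = 3721 ≡ 81 (mod 130)
  17^16 ≡ 81² = 6561 ≡ 61 (mod 130)
  17^32 ≡ 61² = 3721 ≡ 81 (mod 130)
  17^64 ≡ 81² = 6561 ≡ 61 (mod 130)
  17^128 ≡ 61² = 3721 ≡ 81 (mod 130)
169 = 128 + 32 + 8 + 1, so 17^169 = 17^128 × 17^32 × 17^8 × 17^1 ≡ 81 × 81 × 81 × 17 (mod 130)
Multiplying step by step:
  81 × 81 = 6561 ≡ 61 (mod 130)
  61 × 81 = 4941 ≡ 1 (mod 130)
  1 × 17 = 17 ≡ 17 (mod 130)
Result: 17^169 ≡ 17 (mod 130)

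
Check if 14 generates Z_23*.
p - 1 = 22 has prime divisors 2, 11. Check 14^(22/q) mod 23 for each: 14^(22/2) = 14^11 ≡ 22, 14^(22/11) = 14^2 ≡ 12 (mod 23). None of these is 1, so 14 has order 22 = φ(23), so it is a primitive root mod 23.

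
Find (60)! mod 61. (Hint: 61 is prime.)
By Wilson's theorem, (60)! ≡ -1 ≡ 60 (mod 61)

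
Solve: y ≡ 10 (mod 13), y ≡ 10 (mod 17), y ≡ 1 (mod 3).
M = 13 × 17 × 3 = 663. M₁ = 51, y₁ ≡ 12 (mod 13). M₂ = 39, y₂ ≡ 7 (mod 17). M₃ = 221, y₃ ≡ 2 (mod 3). y = 10×51×12 + 10×39×7 + 1×221×2 ≡ 10 (mod 663)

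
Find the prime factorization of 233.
233

Divide by primes starting from smallest:
233 ÷ 233 = 1

233 = 233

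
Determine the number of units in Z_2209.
2162

Prime factorization: 2209 = 47^2
Using the formula φ(n) = n × Π(1 - 1/p) for each prime factor p:
φ(2209) = 2209 × (1 - 1/47)
φ(2209) = 2162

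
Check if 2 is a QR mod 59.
By Euler's criterion: 2^{29} ≡ 58 (mod 59). Since this equals -1 (≡ 58), 2 is not a QR.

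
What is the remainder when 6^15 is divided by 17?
Using repeated squaring. 15 = 8 + 4 + 2 + 1 (binary 1111). Repeated squaring mod 17: 6^1 ≡ 6; 6^2 ≡ 6² = 36 ≡ 2; 6^4 ≡ 2² = 4 ≡ 4; 6^8 ≡ 4² = 16 ≡ 16. Multiply: 6^15 = 6^8 × 6^4 × 6^2 × 6^1 ≡ 16 × 4 × 2 × 6 (mod 17): 16 × 4 = 64 ≡ 13; 13 × 2 = 26 ≡ 9; 9 × 6 = 54 ≡ 3. So 6^15 ≡ 3 (mod 17).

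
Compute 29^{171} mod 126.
71

Using successive squaring:
Binary expansion of 171: 10101011
Powers of 29 mod 126 (each is the square of the previous):
  29^1 ≡ 29 (mod 126)
  29^2 ≡ 29² = 841 ≡ 85 (mod 126)
  29^4 ≡ 85² = 7225 ≡ 43 (mod 126)
  29^8 ≡ 43² = 1849 ≡ 85 (mod 126)
  29^16 ≡ 85² = 7225 ≡ 43 (mod 126)
  29^32 ≡ 43² = 1849 ≡ 85 (mod 126)
  29^64 ≡ 85² = 7225 ≡ 43 (mod 126)
  29^128 ≡ 43² = 1849 ≡ 85 (mod 126)
171 = 128 + 32 + 8 + 2 + 1, so 29^171 = 29^128 × 29^32 × 29^8 × 29^2 × 29^1 ≡ 85 × 85 × 85 × 85 × 29 (mod 126)
Multiplying step by step:
  85 × 85 = 7225 ≡ 43 (mod 126)
  43 × 85 = 3655 ≡ 1 (mod 126)
  1 × 85 = 85 ≡ 85 (mod 126)
  85 × 29 = 2465 ≡ 71 (mod 126)
Result: 29^171 ≡ 71 (mod 126)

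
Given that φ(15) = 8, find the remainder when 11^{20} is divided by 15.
By Euler: 11^{8} ≡ 1 (mod 15) since gcd(11, 15) = 1. 20 = 2×8 + 4. So 11^{20} ≡ 11^{4} ≡ 1 (mod 15)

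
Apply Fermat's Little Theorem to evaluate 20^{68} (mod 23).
9

By Fermat's Little Theorem, a^(p-1) ≡ 1 (mod p) for prime p and gcd(a, p) = 1
Here p = 23, so 20^22 ≡ 1 (mod 23)
We can reduce the exponent: 68 mod 22 = 2
So 20^68 ≡ 20^2 (mod 23)
Computing: 20^2 mod 23 = 9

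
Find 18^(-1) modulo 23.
9

Using Extended Euclidean Algorithm:
gcd(18, 23) = 1
Bezout coefficients: 18 × 9 + 23 × -7 = 1
So 18 × 9 ≡ 1 (mod 23)
The inverse is 9 mod 23 = 9
Verification: 18 × 9 = 162 = 7 × 23 + 1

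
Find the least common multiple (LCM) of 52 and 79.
4108

First find GCD(52, 79) using the Euclidean algorithm:
52 = 0 × 79 + 52
79 = 1 × 52 + 27
52 = 1 × 27 + 25
27 = 1 × 25 + 2
25 = 12 × 2 + 1
2 = 2 × 1 + 0
GCD(52, 79) = 1

LCM formula: LCM(a, b) = (a × b) / GCD(a, b)
LCM(52, 79) = (52 × 79) / 1
LCM(52, 79) = 4108 / 1
LCM(52, 79) = 4108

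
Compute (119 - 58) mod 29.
3

(119 - 58) = 61
61 mod 29 = 3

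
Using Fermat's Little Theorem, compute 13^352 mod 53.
By Fermat: 13^{52} ≡ 1 (mod 53). 352 = 6×52 + 40. So 13^{352} ≡ 13^{40} ≡ 13 (mod 53)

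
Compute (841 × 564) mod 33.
15

(841 × 564) = 474324
474324 mod 33 = 15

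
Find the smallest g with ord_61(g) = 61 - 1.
p - 1 = 60 has prime divisors 2, 3, 5. h is a primitive root mod 61 iff h^(60/q) ≢ 1 (mod 61) for each such q.
h = 2: 2^30 ≡ 60, 2^20 ≡ 47, 2^12 ≡ 9 (mod 61); none is 1, so 2 has order 60 and is a primitive root.
The smallest primitive root mod 61 is g = 2.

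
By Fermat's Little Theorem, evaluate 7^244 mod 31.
By Fermat: 7^{30} ≡ 1 (mod 31). 244 ≡ 4 (mod 30). So 7^{244} ≡ 7^{4} ≡ 14 (mod 31)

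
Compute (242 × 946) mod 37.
13

(242 × 946) = 228932
228932 mod 37 = 13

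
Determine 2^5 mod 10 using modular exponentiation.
5 = 4 + 1 (binary 101). Repeated squaring mod 10: 2^1 ≡ 2; 2^2 ≡ 2² = 4 ≡ 4; 2^4 ≡ 4² = 16 ≡ 6. Multiply: 2^5 = 2^4 × 2^1 ≡ 6 × 2 (mod 10): 6 × 2 = 12 ≡ 2. So 2^5 ≡ 2 (mod 10).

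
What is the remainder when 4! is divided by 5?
By Wilson's theorem, (4)! ≡ -1 ≡ 4 (mod 5)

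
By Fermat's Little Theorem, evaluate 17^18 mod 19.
By Fermat's Little Theorem, 17^{18} ≡ 1 (mod 19) since 19 is prime and gcd(17, 19) = 1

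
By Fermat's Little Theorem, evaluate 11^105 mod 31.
By Fermat: 11^{30} ≡ 1 (mod 31). 105 = 3×30 + 15. So 11^{105} ≡ 11^{15} ≡ 30 (mod 31)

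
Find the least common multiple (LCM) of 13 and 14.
182

First find GCD(13, 14) using the Euclidean algorithm:
13 = 0 × 14 + 13
14 = 1 × 13 + 1
13 = 13 × 1 + 0
GCD(13, 14) = 1

LCM formula: LCM(a, b) = (a × b) / GCD(a, b)
LCM(13, 14) = (13 × 14) / 1
LCM(13, 14) = 182 / 1
LCM(13, 14) = 182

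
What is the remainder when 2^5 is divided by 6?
5 = 4 + 1 (binary 101). Repeated squaring mod 6: 2^1 ≡ 2; 2^2 ≡ 2² = 4 ≡ 4; 2^4 ≡ 4² = 16 ≡ 4. Multiply: 2^5 = 2^4 × 2^1 ≡ 4 × 2 (mod 6): 4 × 2 = 8 ≡ 2. So 2^5 ≡ 2 (mod 6).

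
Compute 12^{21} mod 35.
27

Using successive squaring:
Binary expansion of 21: 10101
Powers of 12 mod 35 (each is the square of the previous):
  12^1 ≡ 12 (mod 35)
  12^2 ≡ 12² = 144 ≡ 4 (mod 35)
  12^4 ≡ 4² = 16 ≡ 16 (mod 35)
  12^8 ≡ 16² = 256 ≡ 11 (mod 35)
  12^16 ≡ 11² = 121 ≡ 16 (mod 35)
21 = 16 + 4 + 1, so 12^21 = 12^16 × 12^4 × 12^1 ≡ 16 × 16 × 12 (mod 35)
Multiplying step by step:
  16 × 16 = 256 ≡ 11 (mod 35)
  11 × 12 = 132 ≡ 27 (mod 35)
Result: 12^21 ≡ 27 (mod 35)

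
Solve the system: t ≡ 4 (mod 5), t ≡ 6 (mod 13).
M = 5 × 13 = 65. M₁ = 13, y₁ ≡ 2 (mod 5). M₂ = 5, y₂ ≡ 8 (mod 13). t = 4×13×2 + 6×5×8 ≡ 19 (mod 65)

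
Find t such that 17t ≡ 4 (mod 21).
20

Since gcd(17, 21) = 1 divides 4, a solution exists.
Multiply both sides by the inverse of 17 mod 21:
  17^(-1) mod 21 = 5
  x ≡ 5 × 4 ≡ 20 ≡ 20 (mod 21)
Verification: 17 × 20 = 340 = 16 × 21 + 4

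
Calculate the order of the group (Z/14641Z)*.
13310

Prime factorization: 14641 = 11^4
Using the formula φ(n) = n × Π(1 - 1/p) for each prime factor p:
φ(14641) = 14641 × (1 - 1/11)
φ(14641) = 13310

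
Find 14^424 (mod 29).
Using Fermat: 14^{28} ≡ 1 (mod 29). 424 ≡ 4 (mod 28). So 14^{424} ≡ 14^{4} ≡ 20 (mod 29)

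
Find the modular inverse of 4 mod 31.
4^(-1) ≡ 8 (mod 31). Verification: 4 × 8 = 32 ≡ 1 (mod 31)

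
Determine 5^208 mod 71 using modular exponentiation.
Using Fermat: 5^{70} ≡ 1 (mod 71). 208 ≡ 68 (mod 70). So 5^{208} ≡ 5^{68} ≡ 54 (mod 71)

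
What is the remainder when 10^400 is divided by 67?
Using Fermat: 10^{66} ≡ 1 (mod 67). 400 ≡ 4 (mod 66). So 10^{400} ≡ 10^{4} ≡ 17 (mod 67)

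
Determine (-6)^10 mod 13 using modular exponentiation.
(-6) ≡ 7 (mod 13). 10 = 8 + 2 (binary 1010). Repeated squaring mod 13: 7^1 ≡ 7; 7^2 ≡ 7² = 49 ≡ 10; 7^4 ≡ 10² = 100 ≡ 9; 7^8 ≡ 9² = 81 ≡ 3. Multiply: (-6)^10 ≡ 7^8 × 7^2 ≡ 3 × 10 (mod 13): 3 × 10 = 30 ≡ 4. So (-6)^10 ≡ 4 (mod 13).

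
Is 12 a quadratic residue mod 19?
By Euler's criterion: 12^{9} ≡ 18 (mod 19). Since this equals -1 (≡ 18), 12 is not a QR.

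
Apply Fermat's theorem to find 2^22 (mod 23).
By Fermat's Little Theorem, 2^{22} ≡ 1 (mod 23) since 23 is prime and gcd(2, 23) = 1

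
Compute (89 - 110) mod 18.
15

(89 - 110) = -21
-21 mod 18 = 15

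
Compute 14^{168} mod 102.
16

Using successive squaring:
Binary expansion of 168: 10101000
Powers of 14 mod 102 (each is the square of the previous):
  14^1 ≡ 14 (mod 102)
  14^2 ≡ 14² = 196 ≡ 94 (mod 102)
  14^4 ≡ 94² = 8836 ≡ 64 (mod 102)
  14^8 ≡ 64² = 4096 ≡ 16 (mod 102)
  14^16 ≡ 16² = 256 ≡ 52 (mod 102)
  14^32 ≡ 52² = 2704 ≡ 52 (mod 102)
  14^64 ≡ 52² = 2704 ≡ 52 (mod 102)
  14^128 ≡ 52² = 2704 ≡ 52 (mod 102)
168 = 128 + 32 + 8, so 14^168 = 14^128 × 14^32 × 14^8 ≡ 52 × 52 × 16 (mod 102)
Multiplying step by step:
  52 × 52 = 2704 ≡ 52 (mod 102)
  52 × 16 = 832 ≡ 16 (mod 102)
Result: 14^168 ≡ 16 (mod 102)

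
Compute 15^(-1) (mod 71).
15^(-1) ≡ 19 (mod 71). Verification: 15 × 19 = 285 ≡ 1 (mod 71)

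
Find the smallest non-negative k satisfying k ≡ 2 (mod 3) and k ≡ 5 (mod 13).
M = 3 × 13 = 39. M₁ = 13, y₁ ≡ 1 (mod 3). M₂ = 3, y₂ ≡ 9 (mod 13). k = 2×13×1 + 5×3×9 ≡ 5 (mod 39)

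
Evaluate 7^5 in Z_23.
5 = 4 + 1 (binary 101). Repeated squaring mod 23: 7^1 ≡ 7; 7^2 ≡ 7² = 49 ≡ 3; 7^4 ≡ 3² = 9 ≡ 9. Multiply: 7^5 = 7^4 × 7^1 ≡ 9 × 7 (mod 23): 9 × 7 = 63 ≡ 17. So 7^5 ≡ 17 (mod 23).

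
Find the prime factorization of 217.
7 × 31

Divide by primes starting from smallest:
217 ÷ 7 = 31
31 ÷ 31 = 1

217 = 7 × 31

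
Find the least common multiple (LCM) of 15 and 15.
15

First find GCD(15, 15) using the Euclidean algorithm:
15 = 1 × 15 + 0
GCD(15, 15) = 15

LCM formula: LCM(a, b) = (a × b) / GCD(a, b)
LCM(15, 15) = (15 × 15) / 15
LCM(15, 15) = 225 / 15
LCM(15, 15) = 15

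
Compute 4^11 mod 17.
Using repeated squaring. 11 = 8 + 2 + 1 (binary 1011). Repeated squaring mod 17: 4^1 ≡ 4; 4^2 ≡ 4² = 16 ≡ 16; 4^4 ≡ 16² = 256 ≡ 1; 4^8 ≡ 1² = 1 ≡ 1. Multiply: 4^11 = 4^8 × 4^2 × 4^1 ≡ 1 × 16 × 4 (mod 17): 1 × 16 = 16 ≡ 16; 16 × 4 = 64 ≡ 13. So 4^11 ≡ 13 (mod 17).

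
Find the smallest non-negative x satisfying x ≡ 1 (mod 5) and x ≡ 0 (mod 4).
M = 5 × 4 = 20. M₁ = 4, y₁ ≡ 4 (mod 5). M₂ = 5, y₂ ≡ 1 (mod 4). x = 1×4×4 + 0×5×1 ≡ 16 (mod 20)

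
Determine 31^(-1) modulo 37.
31^(-1) ≡ 6 (mod 37). Verification: 31 × 6 = 186 ≡ 1 (mod 37)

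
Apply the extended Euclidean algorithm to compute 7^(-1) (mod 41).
Extended GCD: 7(6) + 41(-1) = 1. So 7^(-1) ≡ 6 ≡ 6 (mod 41). Verify: 7 × 6 = 42 ≡ 1 (mod 41)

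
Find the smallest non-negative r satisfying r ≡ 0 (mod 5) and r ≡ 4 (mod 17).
M = 5 × 17 = 85. M₁ = 17, y₁ ≡ 3 (mod 5). M₂ = 5, y₂ ≡ 7 (mod 17). r = 0×17×3 + 4×5×7 ≡ 55 (mod 85)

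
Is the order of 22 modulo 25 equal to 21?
No, the actual order is 20, not 21.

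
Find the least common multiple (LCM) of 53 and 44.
2332

First find GCD(53, 44) using the Euclidean algorithm:
53 = 1 × 44 + 9
44 = 4 × 9 + 8
9 = 1 × 8 + 1
8 = 8 × 1 + 0
GCD(53, 44) = 1

LCM formula: LCM(a, b) = (a × b) / GCD(a, b)
LCM(53, 44) = (53 × 44) / 1
LCM(53, 44) = 2332 / 1
LCM(53, 44) = 2332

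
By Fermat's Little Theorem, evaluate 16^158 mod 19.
By Fermat: 16^{18} ≡ 1 (mod 19). 158 = 8×18 + 14. So 16^{158} ≡ 16^{14} ≡ 4 (mod 19)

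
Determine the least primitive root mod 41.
p - 1 = 40 has prime divisors 2, 5. h is a primitive root mod 41 iff h^(40/q) ≢ 1 (mod 41) for each such q.
h = 2: 2^20 ≡ 1, 2^8 ≡ 10 (mod 41); 2^20 ≡ 1, so not a primitive root.
h = 3: 3^20 ≡ 40, 3^8 ≡ 1 (mod 41); 3^8 ≡ 1, so not a primitive root.
h = 4: 4^20 ≡ 1, 4^8 ≡ 18 (mod 41); 4^20 ≡ 1, so not a primitive root.
h = 5: 5^20 ≡ 1, 5^8 ≡ 18 (mod 41); 5^20 ≡ 1, so not a primitive root.
h = 6: 6^20 ≡ 40, 6^8 ≡ 10 (mod 41); none is 1, so 6 has order 40 and is a primitive root.
The smallest primitive root mod 41 is g = 6.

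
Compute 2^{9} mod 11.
6

Using successive squaring:
Binary expansion of 9: 1001
Powers of 2 mod 11 (each is the square of the previous):
  2^1 ≡ 2 (mod 11)
  2^2 ≡ 2² = 4 ≡ 4 (mod 11)
  2^4 ≡ 4² = 16 ≡ 5 (mod 11)
  2^8 ≡ 5² = 25 ≡ 3 (mod 11)
9 = 8 + 1, so 2^9 = 2^8 × 2^1 ≡ 3 × 2 (mod 11)
Multiplying step by step:
  3 × 2 = 6 ≡ 6 (mod 11)
Result: 2^9 ≡ 6 (mod 11)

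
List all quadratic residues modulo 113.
QRs mod 113: {1, 2, 4, 7, 8, 9, 11, 13, 14, 15, 16, 18, 22, 25, 26, 28, 30, 31, 32, 36, 41, 44, 49, 50, 51, 52, 53, 56, 57, 60, 61, 62, 63, 64, 69, 72, 77, 81, 82, 83, 85, 87, 88, 91, 95, 97, 98, 99, 100, 102, 104, 105, 106, 109, 111, 112}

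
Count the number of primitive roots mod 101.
Number of primitive roots mod 101 = φ(100) = 40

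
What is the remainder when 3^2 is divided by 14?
2 = 2 (binary 10). Repeated squaring mod 14: 3^1 ≡ 3; 3^2 ≡ 3² = 9 ≡ 9. So 3^2 ≡ 9 (mod 14).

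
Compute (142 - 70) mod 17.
4

(142 - 70) = 72
72 mod 17 = 4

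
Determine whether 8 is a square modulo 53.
By Euler's criterion: 8^{26} ≡ 52 (mod 53). Since this equals -1 (≡ 52), 8 is not a QR.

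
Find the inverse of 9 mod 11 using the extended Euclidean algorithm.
Extended GCD: 9(5) + 11(-4) = 1. So 9^(-1) ≡ 5 ≡ 5 (mod 11). Verify: 9 × 5 = 45 ≡ 1 (mod 11)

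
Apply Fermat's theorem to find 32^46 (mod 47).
By Fermat's Little Theorem, 32^{46} ≡ 1 (mod 47) since 47 is prime and gcd(32, 47) = 1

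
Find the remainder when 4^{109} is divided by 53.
By Fermat: 4^{52} ≡ 1 (mod 53). 109 = 2×52 + 5. So 4^{109} ≡ 4^{5} ≡ 17 (mod 53)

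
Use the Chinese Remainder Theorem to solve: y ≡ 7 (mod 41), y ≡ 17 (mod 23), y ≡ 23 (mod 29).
20671

Using the Chinese Remainder Theorem:
M = product of moduli = 27347
For equation 1: M_1 = 667, 667 ≡ 11 (mod 41), inverse of 667 mod 41 is 15 (check: 11 × 15 = 165 ≡ 1 (mod 41))
For equation 2: M_2 = 1189, 1189 ≡ 16 (mod 23), inverse of 1189 mod 23 is 13 (check: 16 × 13 = 208 ≡ 1 (mod 23))
For equation 3: M_3 = 943, 943 ≡ 15 (mod 29), inverse of 943 mod 29 is 2 (check: 15 × 2 = 30 ≡ 1 (mod 29))
Combine: y ≡ Σ r_i×M_i×(M_i⁻¹ mod m_i) = 7×667×15 + 17×1189×13 + 23×943×2 = 70035 + 262769 + 43378 = 376182
376182 mod 27347 = 20671
y ≡ 20671 (mod 27347)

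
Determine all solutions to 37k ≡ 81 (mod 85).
78

Since gcd(37, 85) = 1 divides 81, a solution exists.
Multiply both sides by the inverse of 37 mod 85:
  37^(-1) mod 85 = 23
  x ≡ 23 × 81 ≡ 1863 ≡ 78 (mod 85)
Verification: 37 × 78 = 2886 = 33 × 85 + 81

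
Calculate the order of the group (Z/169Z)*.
156

Prime factorization: 169 = 13^2
Using the formula φ(n) = n × Π(1 - 1/p) for each prime factor p:
φ(169) = 169 × (1 - 1/13)
φ(169) = 156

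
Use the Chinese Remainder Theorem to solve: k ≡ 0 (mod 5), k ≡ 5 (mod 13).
M = 5 × 13 = 65. M₁ = 13, y₁ ≡ 2 (mod 5). M₂ = 5, y₂ ≡ 8 (mod 13). k = 0×13×2 + 5×5×8 ≡ 5 (mod 65)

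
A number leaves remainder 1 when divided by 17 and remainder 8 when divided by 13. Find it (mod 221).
M = 17 × 13 = 221. M₁ = 13, y₁ ≡ 4 (mod 17). M₂ = 17, y₂ ≡ 10 (mod 13). z = 1×13×4 + 8×17×10 ≡ 86 (mod 221)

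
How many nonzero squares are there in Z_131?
For prime 131, there are (p-1)/2 = (131-1)/2 = 65 quadratic residues (excluding 0).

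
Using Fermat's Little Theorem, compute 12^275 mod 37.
By Fermat: 12^{36} ≡ 1 (mod 37). 275 = 7×36 + 23. So 12^{275} ≡ 12^{23} ≡ 7 (mod 37)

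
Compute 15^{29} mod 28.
15

Using successive squaring:
Binary expansion of 29: 11101
Powers of 15 mod 28 (each is the square of the previous):
  15^1 ≡ 15 (mod 28)
  15^2 ≡ 15² = 225 ≡ 1 (mod 28)
  15^4 ≡ 1² = 1 ≡ 1 (mod 28)
  15^8 ≡ 1² = 1 ≡ 1 (mod 28)
  15^16 ≡ 1² = 1 ≡ 1 (mod 28)
29 = 16 + 8 + 4 + 1, so 15^29 = 15^16 × 15^8 × 15^4 × 15^1 ≡ 1 × 1 × 1 × 15 (mod 28)
Multiplying step by step:
  1 × 1 = 1 ≡ 1 (mod 28)
  1 × 1 = 1 ≡ 1 (mod 28)
  1 × 15 = 15 ≡ 15 (mod 28)
Result: 15^29 ≡ 15 (mod 28)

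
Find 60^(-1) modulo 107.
66

Using Extended Euclidean Algorithm:
gcd(60, 107) = 1
Bezout coefficients: 60 × -41 + 107 × 23 = 1
So 60 × -41 ≡ 1 (mod 107)
The inverse is -41 mod 107 = 66
Verification: 60 × 66 = 3960 = 37 × 107 + 1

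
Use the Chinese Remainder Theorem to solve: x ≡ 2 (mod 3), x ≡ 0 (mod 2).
M = 3 × 2 = 6. M₁ = 2, y₁ ≡ 2 (mod 3). M₂ = 3, y₂ ≡ 1 (mod 2). x = 2×2×2 + 0×3×1 ≡ 2 (mod 6)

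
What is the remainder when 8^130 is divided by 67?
Using Fermat: 8^{66} ≡ 1 (mod 67). 130 ≡ 64 (mod 66). So 8^{130} ≡ 8^{64} ≡ 22 (mod 67)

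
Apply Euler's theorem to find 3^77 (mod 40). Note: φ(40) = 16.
By Euler: 3^{16} ≡ 1 (mod 40) since gcd(3, 40) = 1. 77 = 4×16 + 13. So 3^{77} ≡ 3^{13} ≡ 3 (mod 40)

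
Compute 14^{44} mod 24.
16

Using successive squaring:
Binary expansion of 44: 101100
Powers of 14 mod 24 (each is the square of the previous):
  14^1 ≡ 14 (mod 24)
  14^2 ≡ 14² = 196 ≡ 4 (mod 24)
  14^4 ≡ 4² = 16 ≡ 16 (mod 24)
  14^8 ≡ 16² = 256 ≡ 16 (mod 24)
  14^16 ≡ 16² = 256 ≡ 16 (mod 24)
  14^32 ≡ 16² = 256 ≡ 16 (mod 24)
44 = 32 + 8 + 4, so 14^44 = 14^32 × 14^8 × 14^4 ≡ 16 × 16 × 16 (mod 24)
Multiplying step by step:
  16 × 16 = 256 ≡ 16 (mod 24)
  16 × 16 = 256 ≡ 16 (mod 24)
Result: 14^44 ≡ 16 (mod 24)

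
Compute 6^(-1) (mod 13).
6^(-1) ≡ 11 (mod 13). Verification: 6 × 11 = 66 ≡ 1 (mod 13)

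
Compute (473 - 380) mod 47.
46

(473 - 380) = 93
93 mod 47 = 46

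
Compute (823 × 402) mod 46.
14

(823 × 402) = 330846
330846 mod 46 = 14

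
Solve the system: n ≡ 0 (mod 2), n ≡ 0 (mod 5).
M = 2 × 5 = 10. M₁ = 5, y₁ ≡ 1 (mod 2). M₂ = 2, y₂ ≡ 3 (mod 5). n = 0×5×1 + 0×2×3 ≡ 0 (mod 10)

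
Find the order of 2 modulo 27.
Powers of 2 mod 27: 2^1≡2, 2^2≡4, 2^3≡8, 2^4≡16, 2^5≡5, 2^6≡10, 2^7≡20, 2^8≡13, 2^9≡26, 2^10≡25, 2^11≡23, 2^12≡19, 2^13≡11, 2^14≡22, 2^15≡17, 2^16≡7, 2^17≡14, 2^18≡1. Order = 18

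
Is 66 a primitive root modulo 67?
No

To verify, check if 66^(66/q) ≢ 1 (mod 67) for each prime divisor q of 66
Divisors of 66 = 66: [1, 2, 3, 6, 11, 22, 33, 66]
  66^(66/11) = 66^6 ≡ 1 (mod 67)
  66^(66/2) = 66^33 ≡ 66 (mod 67)
  66^(66/3) = 66^22 ≡ 1 (mod 67)
Conclusion: 66 is not a primitive root modulo 67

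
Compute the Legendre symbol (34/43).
(34/43) = 34^{21} mod 43 = -1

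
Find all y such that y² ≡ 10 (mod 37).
The square roots of 10 mod 37 are 26 and 11. Verify: 26² = 676 ≡ 10 (mod 37)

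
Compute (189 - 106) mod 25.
8

(189 - 106) = 83
83 mod 25 = 8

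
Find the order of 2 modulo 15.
Powers of 2 mod 15: 2^1≡2, 2^2≡4, 2^3≡8, 2^4≡1. Order = 4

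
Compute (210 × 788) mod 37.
16

(210 × 788) = 165480
165480 mod 37 = 16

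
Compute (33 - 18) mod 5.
0

(33 - 18) = 15
15 mod 5 = 0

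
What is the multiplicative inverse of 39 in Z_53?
39^(-1) ≡ 34 (mod 53). Verification: 39 × 34 = 1326 ≡ 1 (mod 53)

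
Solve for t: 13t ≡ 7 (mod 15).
4

Since gcd(13, 15) = 1 divides 7, a solution exists.
Multiply both sides by the inverse of 13 mod 15:
  13^(-1) mod 15 = 7
  x ≡ 7 × 7 ≡ 49 ≡ 4 (mod 15)
Verification: 13 × 4 = 52 = 3 × 15 + 7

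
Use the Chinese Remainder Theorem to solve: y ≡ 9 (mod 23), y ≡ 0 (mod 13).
78

Using the Chinese Remainder Theorem:
M = product of moduli = 299
For equation 1: M_1 = 13, 13 ≡ 13 (mod 23), inverse of 13 mod 23 is 16 (check: 13 × 16 = 208 ≡ 1 (mod 23))
For equation 2: M_2 = 23, 23 ≡ 10 (mod 13), inverse of 23 mod 13 is 4 (check: 10 × 4 = 40 ≡ 1 (mod 13))
Combine: y ≡ Σ r_i×M_i×(M_i⁻¹ mod m_i) = 9×13×16 + 0×23×4 = 1872 + 0 = 1872
1872 mod 299 = 78
y ≡ 78 (mod 299)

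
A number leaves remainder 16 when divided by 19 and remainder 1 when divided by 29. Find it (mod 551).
M = 19 × 29 = 551. M₁ = 29, y₁ ≡ 2 (mod 19). M₂ = 19, y₂ ≡ 26 (mod 29). z = 16×29×2 + 1×19×26 ≡ 320 (mod 551)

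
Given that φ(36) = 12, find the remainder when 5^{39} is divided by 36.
By Euler: 5^{12} ≡ 1 (mod 36) since gcd(5, 36) = 1. 39 = 3×12 + 3. So 5^{39} ≡ 5^{3} ≡ 17 (mod 36)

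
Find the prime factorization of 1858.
2 × 929

Divide by primes starting from smallest:
1858 ÷ 2 = 929
929 ÷ 929 = 1

1858 = 2 × 929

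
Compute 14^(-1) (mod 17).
14^(-1) ≡ 11 (mod 17). Verification: 14 × 11 = 154 ≡ 1 (mod 17)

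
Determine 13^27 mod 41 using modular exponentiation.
Using repeated squaring. 27 = 16 + 8 + 2 + 1 (binary 11011). Repeated squaring mod 41: 13^1 ≡ 13; 13^2 ≡ 13² = 169 ≡ 5; 13^4 ≡ 5² = 25 ≡ 25; 13^8 ≡ 25² = 625 ≡ 10; 13^16 ≡ 10² = 100 ≡ 18. Multiply: 13^27 = 13^16 × 13^8 × 13^2 × 13^1 ≡ 18 × 10 × 5 × 13 (mod 41): 18 × 10 = 180 ≡ 16; 16 × 5 = 80 ≡ 39; 39 × 13 = 507 ≡ 15. So 13^27 ≡ 15 (mod 41).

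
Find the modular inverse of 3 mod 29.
3^(-1) ≡ 10 (mod 29). Verification: 3 × 10 = 30 ≡ 1 (mod 29)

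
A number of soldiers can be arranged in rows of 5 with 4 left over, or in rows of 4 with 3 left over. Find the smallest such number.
M = 5 × 4 = 20. M₁ = 4, y₁ ≡ 4 (mod 5). M₂ = 5, y₂ ≡ 1 (mod 4). m = 4×4×4 + 3×5×1 ≡ 19 (mod 20). The smallest positive such number is 19.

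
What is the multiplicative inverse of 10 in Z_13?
4

Using Extended Euclidean Algorithm:
gcd(10, 13) = 1
Bezout coefficients: 10 × 4 + 13 × -3 = 1
So 10 × 4 ≡ 1 (mod 13)
The inverse is 4 mod 13 = 4
Verification: 10 × 4 = 40 = 3 × 13 + 1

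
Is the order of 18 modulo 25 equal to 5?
No, the actual order is 4, not 5.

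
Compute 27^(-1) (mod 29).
27^(-1) ≡ 14 (mod 29). Verification: 27 × 14 = 378 ≡ 1 (mod 29)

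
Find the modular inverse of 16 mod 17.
16^(-1) ≡ 16 (mod 17). Verification: 16 × 16 = 256 ≡ 1 (mod 17)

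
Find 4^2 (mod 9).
2 = 2 (binary 10). Repeated squaring mod 9: 4^1 ≡ 4; 4^2 ≡ 4² = 16 ≡ 7. So 4^2 ≡ 7 (mod 9).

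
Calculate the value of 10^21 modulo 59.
Using repeated squaring. 21 = 16 + 4 + 1 (binary 10101). Repeated squaring mod 59: 10^1 ≡ 10; 10^2 ≡ 10² = 100 ≡ 41; 10^4 ≡ 41² = 1681 ≡ 29; 10^8 ≡ 29² = 841 ≡ 15; 10^16 ≡ 15² = 225 ≡ 48. Multiply: 10^21 = 10^16 × 10^4 × 10^1 ≡ 48 × 29 × 10 (mod 59): 48 × 29 = 1392 ≡ 35; 35 × 10 = 350 ≡ 55. So 10^21 ≡ 55 (mod 59).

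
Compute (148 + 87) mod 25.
10

(148 + 87) = 235
235 mod 25 = 10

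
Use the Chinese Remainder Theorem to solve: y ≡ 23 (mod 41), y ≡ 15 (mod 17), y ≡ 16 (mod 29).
4656

Using the Chinese Remainder Theorem:
M = product of moduli = 20213
For equation 1: M_1 = 493, 493 ≡ 1 (mod 41), inverse of 493 mod 41 is 1 (check: 1 × 1 = 1 ≡ 1 (mod 41))
For equation 2: M_2 = 1189, 1189 ≡ 16 (mod 17), inverse of 1189 mod 17 is 16 (check: 16 × 16 = 256 ≡ 1 (mod 17))
For equation 3: M_3 = 697, 697 ≡ 1 (mod 29), inverse of 697 mod 29 is 1 (check: 1 × 1 = 1 ≡ 1 (mod 29))
Combine: y ≡ Σ r_i×M_i×(M_i⁻¹ mod m_i) = 23×493×1 + 15×1189×16 + 16×697×1 = 11339 + 285360 + 11152 = 307851
307851 mod 20213 = 4656
y ≡ 4656 (mod 20213)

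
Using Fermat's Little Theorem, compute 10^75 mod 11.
By Fermat: 10^{10} ≡ 1 (mod 11). 75 = 7×10 + 5. So 10^{75} ≡ 10^{5} ≡ 10 (mod 11)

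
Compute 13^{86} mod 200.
9

Using successive squaring:
Binary expansion of 86: 1010110
Powers of 13 mod 200 (each is the square of the previous):
  13^1 ≡ 13 (mod 200)
  13^2 ≡ 13² = 169 ≡ 169 (mod 200)
  13^4 ≡ 169² = 28561 ≡ 161 (mod 200)
  13^8 ≡ 161² = 25921 ≡ 121 (mod 200)
  13^16 ≡ 121² = 14641 ≡ 41 (mod 200)
  13^32 ≡ 41² = 1681 ≡ 81 (mod 200)
  13^64 ≡ 81² = 6561 ≡ 161 (mod 200)
86 = 64 + 16 + 4 + 2, so 13^86 = 13^64 × 13^16 × 13^4 × 13^2 ≡ 161 × 41 × 161 × 169 (mod 200)
Multiplying step by step:
  161 × 41 = 6601 ≡ 1 (mod 200)
  1 × 161 = 161 ≡ 161 (mod 200)
  161 × 169 = 27209 ≡ 9 (mod 200)
Result: 13^86 ≡ 9 (mod 200)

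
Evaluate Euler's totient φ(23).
22

Prime factorization: 23 = 23
Using the formula φ(n) = n × Π(1 - 1/p) for each prime factor p:
φ(23) = 23 × (1 - 1/23)
φ(23) = 22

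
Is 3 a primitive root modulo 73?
No

To verify, check if 3^(72/q) ≢ 1 (mod 73) for each prime divisor q of 72
Divisors of 72 = 72: [1, 2, 3, 4, 6, 8, 9, 12, 18, 24, 36, 72]
  3^(72/2) = 3^36 ≡ 1 (mod 73)
  3^(72/3) = 3^24 ≡ 1 (mod 73)
Conclusion: 3 is not a primitive root modulo 73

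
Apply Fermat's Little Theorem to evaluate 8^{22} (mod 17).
4

By Fermat's Little Theorem, a^(p-1) ≡ 1 (mod p) for prime p and gcd(a, p) = 1
Here p = 17, so 8^16 ≡ 1 (mod 17)
We can reduce the exponent: 22 mod 16 = 6
So 8^22 ≡ 8^6 (mod 17)
Computing: 8^6 mod 17 = 4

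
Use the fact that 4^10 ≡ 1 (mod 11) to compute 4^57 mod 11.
By Fermat: 4^{10} ≡ 1 (mod 11). 57 = 5×10 + 7. So 4^{57} ≡ 4^{7} ≡ 5 (mod 11)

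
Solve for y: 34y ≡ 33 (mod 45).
42

Since gcd(34, 45) = 1 divides 33, a solution exists.
Multiply both sides by the inverse of 34 mod 45:
  34^(-1) mod 45 = 4
  x ≡ 4 × 33 ≡ 132 ≡ 42 (mod 45)
Verification: 34 × 42 = 1428 = 31 × 45 + 33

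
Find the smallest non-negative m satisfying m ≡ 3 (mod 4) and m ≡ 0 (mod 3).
M = 4 × 3 = 12. M₁ = 3, y₁ ≡ 3 (mod 4). M₂ = 4, y₂ ≡ 1 (mod 3). m = 3×3×3 + 0×4×1 ≡ 3 (mod 12)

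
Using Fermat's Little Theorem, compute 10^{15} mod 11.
10

By Fermat's Little Theorem, a^(p-1) ≡ 1 (mod p) for prime p and gcd(a, p) = 1
Here p = 11, so 10^10 ≡ 1 (mod 11)
We can reduce the exponent: 15 mod 10 = 5
So 10^15 ≡ 10^5 (mod 11)
Computing: 10^5 mod 11 = 10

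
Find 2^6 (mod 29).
6 = 4 + 2 (binary 110). Repeated squaring mod 29: 2^1 ≡ 2; 2^2 ≡ 2² = 4 ≡ 4; 2^4 ≡ 4² = 16 ≡ 16. Multiply: 2^6 = 2^4 × 2^2 ≡ 16 × 4 (mod 29): 16 × 4 = 64 ≡ 6. So 2^6 ≡ 6 (mod 29).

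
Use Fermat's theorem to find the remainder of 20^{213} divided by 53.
19

By Fermat's Little Theorem, a^(p-1) ≡ 1 (mod p) for prime p and gcd(a, p) = 1
Here p = 53, so 20^52 ≡ 1 (mod 53)
We can reduce the exponent: 213 mod 52 = 5
So 20^213 ≡ 20^5 (mod 53)
Computing: 20^5 mod 53 = 19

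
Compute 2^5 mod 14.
5 = 4 + 1 (binary 101). Repeated squaring mod 14: 2^1 ≡ 2; 2^2 ≡ 2² = 4 ≡ 4; 2^4 ≡ 4² = 16 ≡ 2. Multiply: 2^5 = 2^4 × 2^1 ≡ 2 × 2 (mod 14): 2 × 2 = 4 ≡ 4. So 2^5 ≡ 4 (mod 14).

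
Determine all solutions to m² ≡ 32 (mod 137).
The square roots of 32 mod 137 are 124 and 13. Verify: 124² = 15376 ≡ 32 (mod 137)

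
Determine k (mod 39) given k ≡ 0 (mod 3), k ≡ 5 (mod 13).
18

Using the Chinese Remainder Theorem:
M = product of moduli = 39
For equation 1: M_1 = 13, 13 ≡ 1 (mod 3), inverse of 13 mod 3 is 1 (check: 1 × 1 = 1 ≡ 1 (mod 3))
For equation 2: M_2 = 3, 3 ≡ 3 (mod 13), inverse of 3 mod 13 is 9 (check: 3 × 9 = 27 ≡ 1 (mod 13))
Combine: k ≡ Σ r_i×M_i×(M_i⁻¹ mod m_i) = 0×13×1 + 5×3×9 = 0 + 135 = 135
135 mod 39 = 18
k ≡ 18 (mod 39)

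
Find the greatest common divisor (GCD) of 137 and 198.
1

Using the Euclidean algorithm:
137 = 0 × 198 + 137
198 = 1 × 137 + 61
137 = 2 × 61 + 15
61 = 4 × 15 + 1
15 = 15 × 1 + 0

GCD(137, 198) = 1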